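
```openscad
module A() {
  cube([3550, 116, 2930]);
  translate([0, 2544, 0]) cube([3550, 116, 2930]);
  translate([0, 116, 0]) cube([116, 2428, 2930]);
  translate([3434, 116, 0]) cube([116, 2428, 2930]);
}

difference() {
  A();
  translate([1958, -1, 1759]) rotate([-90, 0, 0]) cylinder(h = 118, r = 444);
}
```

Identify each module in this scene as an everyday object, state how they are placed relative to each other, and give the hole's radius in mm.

The subtracted cylinder has r = 444 mm.

A is a house frame. The house frame has a circular hole through its front wall. The hole's radius is 444 mm.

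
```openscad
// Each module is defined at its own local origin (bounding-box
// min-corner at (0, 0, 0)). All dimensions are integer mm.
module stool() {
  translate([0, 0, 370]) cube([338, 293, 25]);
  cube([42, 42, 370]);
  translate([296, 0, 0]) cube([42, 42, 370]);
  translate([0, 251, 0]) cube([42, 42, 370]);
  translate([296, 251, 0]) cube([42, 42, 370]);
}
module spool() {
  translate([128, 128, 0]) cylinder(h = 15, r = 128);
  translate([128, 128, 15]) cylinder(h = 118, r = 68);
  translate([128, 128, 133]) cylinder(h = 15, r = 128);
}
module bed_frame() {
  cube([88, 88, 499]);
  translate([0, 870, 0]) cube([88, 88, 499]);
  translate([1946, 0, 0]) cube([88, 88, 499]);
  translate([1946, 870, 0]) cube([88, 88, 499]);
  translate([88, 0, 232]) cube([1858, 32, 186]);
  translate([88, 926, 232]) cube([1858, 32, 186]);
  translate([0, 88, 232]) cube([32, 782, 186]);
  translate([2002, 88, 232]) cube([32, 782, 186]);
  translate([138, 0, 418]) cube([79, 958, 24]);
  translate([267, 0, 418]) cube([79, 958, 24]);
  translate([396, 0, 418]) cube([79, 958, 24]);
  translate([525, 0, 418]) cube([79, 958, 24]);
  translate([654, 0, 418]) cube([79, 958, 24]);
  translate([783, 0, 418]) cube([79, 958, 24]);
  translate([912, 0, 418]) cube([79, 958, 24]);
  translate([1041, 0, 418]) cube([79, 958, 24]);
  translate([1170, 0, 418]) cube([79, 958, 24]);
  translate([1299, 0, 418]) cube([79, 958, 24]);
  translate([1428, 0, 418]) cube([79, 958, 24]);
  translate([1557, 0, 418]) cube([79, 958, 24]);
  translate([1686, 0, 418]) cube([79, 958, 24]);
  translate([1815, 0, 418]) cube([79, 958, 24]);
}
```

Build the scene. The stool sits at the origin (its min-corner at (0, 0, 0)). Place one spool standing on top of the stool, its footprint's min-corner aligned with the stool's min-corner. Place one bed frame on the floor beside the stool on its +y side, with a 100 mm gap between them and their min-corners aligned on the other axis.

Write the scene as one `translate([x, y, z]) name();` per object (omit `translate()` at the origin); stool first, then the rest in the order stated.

stool();
translate([0, 0, 395]) spool();
translate([0, 393, 0]) bed_frame();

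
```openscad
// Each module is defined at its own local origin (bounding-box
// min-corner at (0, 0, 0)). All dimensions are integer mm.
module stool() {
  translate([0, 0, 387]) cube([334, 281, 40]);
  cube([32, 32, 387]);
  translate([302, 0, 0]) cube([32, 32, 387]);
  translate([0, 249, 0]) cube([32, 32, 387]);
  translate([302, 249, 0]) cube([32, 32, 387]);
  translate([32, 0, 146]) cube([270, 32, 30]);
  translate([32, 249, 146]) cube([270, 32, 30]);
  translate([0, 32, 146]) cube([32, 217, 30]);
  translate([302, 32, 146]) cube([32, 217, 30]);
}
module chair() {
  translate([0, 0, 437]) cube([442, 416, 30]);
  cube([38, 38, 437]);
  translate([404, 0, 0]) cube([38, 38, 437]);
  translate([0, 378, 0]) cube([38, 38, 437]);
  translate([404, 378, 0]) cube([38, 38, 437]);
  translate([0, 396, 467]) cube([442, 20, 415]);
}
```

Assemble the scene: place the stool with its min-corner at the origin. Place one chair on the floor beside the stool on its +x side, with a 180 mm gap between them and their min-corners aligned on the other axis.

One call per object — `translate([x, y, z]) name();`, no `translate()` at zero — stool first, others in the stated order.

stool();
translate([514, 0, 0]) chair();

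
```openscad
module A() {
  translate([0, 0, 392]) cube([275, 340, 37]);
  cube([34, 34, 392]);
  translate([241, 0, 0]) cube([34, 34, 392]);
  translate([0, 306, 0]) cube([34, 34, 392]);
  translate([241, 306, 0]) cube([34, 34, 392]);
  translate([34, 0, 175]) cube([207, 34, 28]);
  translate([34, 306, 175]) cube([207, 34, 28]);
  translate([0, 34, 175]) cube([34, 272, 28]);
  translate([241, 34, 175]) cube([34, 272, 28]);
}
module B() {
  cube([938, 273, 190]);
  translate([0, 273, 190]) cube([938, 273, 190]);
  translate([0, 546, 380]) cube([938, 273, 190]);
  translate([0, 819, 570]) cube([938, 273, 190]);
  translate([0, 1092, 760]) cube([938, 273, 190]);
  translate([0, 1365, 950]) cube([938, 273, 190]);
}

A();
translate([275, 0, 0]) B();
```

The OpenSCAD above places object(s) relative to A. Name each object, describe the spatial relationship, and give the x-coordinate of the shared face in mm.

The stool's +x face and the staircase's −x face are both at x = 275 mm.

A is a stool. B is a staircase. The staircase is against the stool's +x side, with their −y faces flush. The x-coordinate of the shared face is 275 mm.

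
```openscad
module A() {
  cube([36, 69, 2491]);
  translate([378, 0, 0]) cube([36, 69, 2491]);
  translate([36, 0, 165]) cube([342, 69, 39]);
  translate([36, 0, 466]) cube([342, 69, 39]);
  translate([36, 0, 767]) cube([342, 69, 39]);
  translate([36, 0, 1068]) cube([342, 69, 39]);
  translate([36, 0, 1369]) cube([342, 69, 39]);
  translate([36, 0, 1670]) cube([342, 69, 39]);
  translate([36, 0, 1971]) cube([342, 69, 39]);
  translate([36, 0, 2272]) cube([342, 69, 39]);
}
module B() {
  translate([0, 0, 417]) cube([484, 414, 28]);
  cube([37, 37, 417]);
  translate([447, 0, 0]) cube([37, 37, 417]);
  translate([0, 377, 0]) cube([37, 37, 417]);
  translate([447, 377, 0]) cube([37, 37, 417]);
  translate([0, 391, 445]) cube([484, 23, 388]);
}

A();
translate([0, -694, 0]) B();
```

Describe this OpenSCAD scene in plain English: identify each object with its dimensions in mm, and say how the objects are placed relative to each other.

A is a straight ladder. Two 36×69 mm vertical rails, 2491 mm tall, stand 414 mm apart (outside-to-outside) with their front faces coplanar on the −y side. 8 rungs, each 69 mm deep and 39 mm tall, span between the inner faces of the rails, front faces flush with the rails. The lowest rung's underside is at z = 165 mm and rungs are spaced 301 mm apart (underside to underside).

B is a chair: 484×414 mm seat, 28 mm thick, top at z = 445 mm, on four 37 mm square corner legs flush with the seat edges. A 23 mm thick backrest slab spans the full seat width, extending 388 mm above the seat top, its back face flush with the seat's +y edge.

The chair is on the floor beside the ladder on its −y side.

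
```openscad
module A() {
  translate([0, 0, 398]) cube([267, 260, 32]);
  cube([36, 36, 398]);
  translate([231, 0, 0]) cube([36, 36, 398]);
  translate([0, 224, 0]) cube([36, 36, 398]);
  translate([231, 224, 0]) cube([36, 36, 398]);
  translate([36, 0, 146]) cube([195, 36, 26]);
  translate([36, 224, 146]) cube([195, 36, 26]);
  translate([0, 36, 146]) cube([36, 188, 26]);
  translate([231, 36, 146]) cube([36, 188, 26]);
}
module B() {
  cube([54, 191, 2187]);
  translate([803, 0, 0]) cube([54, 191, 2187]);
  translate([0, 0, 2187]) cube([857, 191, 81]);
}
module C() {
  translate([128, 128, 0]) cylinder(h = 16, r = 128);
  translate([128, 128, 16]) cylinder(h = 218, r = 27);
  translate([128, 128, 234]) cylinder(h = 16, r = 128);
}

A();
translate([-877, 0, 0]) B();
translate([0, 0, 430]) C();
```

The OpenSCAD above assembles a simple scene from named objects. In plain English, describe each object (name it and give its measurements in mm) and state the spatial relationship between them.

A is a four-legged stool. The seat is a 267×260×32 mm slab whose top surface is at z = 430 mm; four square legs, each 36×36 mm in cross-section, run from the floor (z = 0) to the underside of the seat, each flush with a corner of the seat. Four stretchers, 36 mm wide and 26 mm tall, connect adjacent legs with their undersides at z = 146 mm, each running between the inner faces of the legs it joins and aligned with the legs' outer faces on the other axis.

B is a door frame. The clear opening is 749 mm wide and 2187 mm high. Two 54 mm wide jambs, 191 mm deep, stand either side of the opening from the floor to the top of the opening. A 81 mm thick head sits across the top of both jambs, spanning the full outside width of the frame.

C is a spool: two coaxial disc flanges of radius 128 mm and thickness 16 mm, joined by a core cylinder of radius 27 mm and height 218 mm. The lower flange rests on z = 0 and the three cylinders share a vertical axis.

The door frame is on the floor beside the stool on its −x side. The spool is on top of the stool.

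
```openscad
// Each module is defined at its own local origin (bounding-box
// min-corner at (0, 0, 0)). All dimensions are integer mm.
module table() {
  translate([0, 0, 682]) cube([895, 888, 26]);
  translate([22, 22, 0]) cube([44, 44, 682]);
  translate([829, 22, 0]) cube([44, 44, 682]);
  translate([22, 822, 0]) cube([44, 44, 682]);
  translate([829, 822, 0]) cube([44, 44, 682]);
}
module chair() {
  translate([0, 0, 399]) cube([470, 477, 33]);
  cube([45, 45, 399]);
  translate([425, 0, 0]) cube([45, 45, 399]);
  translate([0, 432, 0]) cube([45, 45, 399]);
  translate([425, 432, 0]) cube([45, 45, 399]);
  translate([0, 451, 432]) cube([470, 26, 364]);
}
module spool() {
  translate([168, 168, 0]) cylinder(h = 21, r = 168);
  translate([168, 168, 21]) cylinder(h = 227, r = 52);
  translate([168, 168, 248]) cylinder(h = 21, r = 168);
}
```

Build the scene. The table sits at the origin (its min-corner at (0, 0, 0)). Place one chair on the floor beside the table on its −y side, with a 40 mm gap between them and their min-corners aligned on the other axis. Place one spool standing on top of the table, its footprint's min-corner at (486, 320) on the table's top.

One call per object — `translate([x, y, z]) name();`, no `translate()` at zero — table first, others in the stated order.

table();
translate([0, -517, 0]) chair();
translate([486, 320, 708]) spool();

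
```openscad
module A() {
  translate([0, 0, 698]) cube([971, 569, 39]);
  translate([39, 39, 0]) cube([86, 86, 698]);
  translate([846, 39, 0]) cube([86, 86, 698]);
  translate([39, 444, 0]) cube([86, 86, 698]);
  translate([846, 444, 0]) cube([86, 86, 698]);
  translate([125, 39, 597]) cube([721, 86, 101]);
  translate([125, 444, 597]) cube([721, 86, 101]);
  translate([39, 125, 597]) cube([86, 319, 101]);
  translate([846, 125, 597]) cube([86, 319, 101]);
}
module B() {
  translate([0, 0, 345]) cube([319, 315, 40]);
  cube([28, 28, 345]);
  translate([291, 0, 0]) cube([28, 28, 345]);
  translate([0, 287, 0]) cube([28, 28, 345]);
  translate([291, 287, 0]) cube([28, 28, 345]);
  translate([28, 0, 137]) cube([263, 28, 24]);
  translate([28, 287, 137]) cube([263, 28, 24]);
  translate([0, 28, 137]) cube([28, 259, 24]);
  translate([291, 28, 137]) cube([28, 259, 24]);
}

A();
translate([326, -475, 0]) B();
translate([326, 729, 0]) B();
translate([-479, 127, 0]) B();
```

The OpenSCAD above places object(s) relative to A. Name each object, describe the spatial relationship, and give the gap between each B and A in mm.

Each stool's nearest face is 160 mm from the table's bounding box.

A is a table. B is a stool. Three stools sit around the table at the −y, +y, −x sides. The gap between each stool and the table is 160 mm.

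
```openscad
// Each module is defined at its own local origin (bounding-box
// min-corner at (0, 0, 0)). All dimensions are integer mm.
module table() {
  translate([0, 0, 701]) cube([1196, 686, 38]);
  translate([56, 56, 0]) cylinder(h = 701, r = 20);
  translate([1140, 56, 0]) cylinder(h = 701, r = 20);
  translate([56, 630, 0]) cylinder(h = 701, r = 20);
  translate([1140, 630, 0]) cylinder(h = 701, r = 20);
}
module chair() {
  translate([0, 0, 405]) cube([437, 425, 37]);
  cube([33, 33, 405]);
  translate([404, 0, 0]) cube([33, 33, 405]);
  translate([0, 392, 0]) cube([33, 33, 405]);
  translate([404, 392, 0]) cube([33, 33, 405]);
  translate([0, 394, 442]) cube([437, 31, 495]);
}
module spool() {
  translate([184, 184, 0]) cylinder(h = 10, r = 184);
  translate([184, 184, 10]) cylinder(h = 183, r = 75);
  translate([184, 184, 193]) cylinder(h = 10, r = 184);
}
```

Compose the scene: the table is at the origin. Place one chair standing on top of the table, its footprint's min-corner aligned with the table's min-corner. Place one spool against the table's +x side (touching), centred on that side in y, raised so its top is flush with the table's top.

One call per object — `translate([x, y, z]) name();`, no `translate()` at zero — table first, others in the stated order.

table();
translate([0, 0, 739]) chair();
translate([1196, 159, 536]) spool();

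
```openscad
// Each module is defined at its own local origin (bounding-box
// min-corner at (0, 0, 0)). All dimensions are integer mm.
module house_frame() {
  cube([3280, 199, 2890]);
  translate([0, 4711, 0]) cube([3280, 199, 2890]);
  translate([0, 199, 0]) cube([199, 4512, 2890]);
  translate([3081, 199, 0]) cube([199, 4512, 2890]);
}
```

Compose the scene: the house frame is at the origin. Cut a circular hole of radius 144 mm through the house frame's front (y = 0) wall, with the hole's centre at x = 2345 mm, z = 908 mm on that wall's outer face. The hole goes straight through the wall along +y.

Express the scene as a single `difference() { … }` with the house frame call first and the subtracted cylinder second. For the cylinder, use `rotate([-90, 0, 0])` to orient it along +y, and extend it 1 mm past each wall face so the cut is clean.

difference() {
  house_frame();
  translate([2345, -1, 908]) rotate([-90, 0, 0]) cylinder(h = 201, r = 144);
}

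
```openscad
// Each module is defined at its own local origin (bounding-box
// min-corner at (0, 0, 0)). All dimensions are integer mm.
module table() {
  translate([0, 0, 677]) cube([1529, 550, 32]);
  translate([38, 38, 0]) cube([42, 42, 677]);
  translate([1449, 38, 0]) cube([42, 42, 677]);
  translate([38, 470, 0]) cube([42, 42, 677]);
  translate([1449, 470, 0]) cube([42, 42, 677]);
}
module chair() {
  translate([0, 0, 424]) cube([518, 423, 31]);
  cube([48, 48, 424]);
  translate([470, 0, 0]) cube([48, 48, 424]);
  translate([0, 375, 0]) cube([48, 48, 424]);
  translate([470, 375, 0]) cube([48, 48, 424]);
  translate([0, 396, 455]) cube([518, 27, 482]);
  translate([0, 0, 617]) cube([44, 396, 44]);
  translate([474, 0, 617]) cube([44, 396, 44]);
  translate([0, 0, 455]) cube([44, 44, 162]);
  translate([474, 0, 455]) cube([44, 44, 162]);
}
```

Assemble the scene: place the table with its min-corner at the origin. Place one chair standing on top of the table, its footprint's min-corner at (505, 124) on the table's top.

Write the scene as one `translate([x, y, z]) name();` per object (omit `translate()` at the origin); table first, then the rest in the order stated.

table();
translate([505, 124, 709]) chair();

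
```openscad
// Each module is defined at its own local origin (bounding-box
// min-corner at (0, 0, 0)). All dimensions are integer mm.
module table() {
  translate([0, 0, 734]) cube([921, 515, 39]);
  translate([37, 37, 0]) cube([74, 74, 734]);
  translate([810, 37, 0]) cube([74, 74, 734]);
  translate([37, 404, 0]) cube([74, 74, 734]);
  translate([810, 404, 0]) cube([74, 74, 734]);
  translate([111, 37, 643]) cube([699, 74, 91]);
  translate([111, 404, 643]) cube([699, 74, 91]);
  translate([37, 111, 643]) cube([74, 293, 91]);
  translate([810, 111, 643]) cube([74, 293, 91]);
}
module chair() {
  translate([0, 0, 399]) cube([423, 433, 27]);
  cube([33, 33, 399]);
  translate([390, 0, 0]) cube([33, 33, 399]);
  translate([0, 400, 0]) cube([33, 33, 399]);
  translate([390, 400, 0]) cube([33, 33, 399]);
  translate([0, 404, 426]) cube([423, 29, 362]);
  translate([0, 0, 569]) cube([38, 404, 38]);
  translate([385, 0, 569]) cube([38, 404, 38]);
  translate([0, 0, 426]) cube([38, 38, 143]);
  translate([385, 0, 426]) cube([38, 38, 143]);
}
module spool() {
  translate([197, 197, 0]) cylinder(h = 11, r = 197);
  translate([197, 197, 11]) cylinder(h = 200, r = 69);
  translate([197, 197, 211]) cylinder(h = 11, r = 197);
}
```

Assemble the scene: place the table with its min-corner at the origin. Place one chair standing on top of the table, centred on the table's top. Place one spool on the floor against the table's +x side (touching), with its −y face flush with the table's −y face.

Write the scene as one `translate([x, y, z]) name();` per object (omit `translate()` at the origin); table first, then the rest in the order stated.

table();
translate([249, 41, 773]) chair();
translate([921, 0, 0]) spool();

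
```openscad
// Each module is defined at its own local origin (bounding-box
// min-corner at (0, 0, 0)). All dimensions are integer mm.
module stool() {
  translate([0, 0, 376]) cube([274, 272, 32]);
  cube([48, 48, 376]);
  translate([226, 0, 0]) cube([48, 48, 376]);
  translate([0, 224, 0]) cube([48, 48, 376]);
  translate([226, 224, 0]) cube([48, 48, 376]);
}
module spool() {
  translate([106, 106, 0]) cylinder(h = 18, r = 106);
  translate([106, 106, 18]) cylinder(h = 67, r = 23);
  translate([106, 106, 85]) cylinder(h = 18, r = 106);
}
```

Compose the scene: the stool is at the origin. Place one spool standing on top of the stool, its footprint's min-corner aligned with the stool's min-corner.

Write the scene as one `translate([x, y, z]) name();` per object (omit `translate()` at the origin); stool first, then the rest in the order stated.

stool();
translate([0, 0, 408]) spool();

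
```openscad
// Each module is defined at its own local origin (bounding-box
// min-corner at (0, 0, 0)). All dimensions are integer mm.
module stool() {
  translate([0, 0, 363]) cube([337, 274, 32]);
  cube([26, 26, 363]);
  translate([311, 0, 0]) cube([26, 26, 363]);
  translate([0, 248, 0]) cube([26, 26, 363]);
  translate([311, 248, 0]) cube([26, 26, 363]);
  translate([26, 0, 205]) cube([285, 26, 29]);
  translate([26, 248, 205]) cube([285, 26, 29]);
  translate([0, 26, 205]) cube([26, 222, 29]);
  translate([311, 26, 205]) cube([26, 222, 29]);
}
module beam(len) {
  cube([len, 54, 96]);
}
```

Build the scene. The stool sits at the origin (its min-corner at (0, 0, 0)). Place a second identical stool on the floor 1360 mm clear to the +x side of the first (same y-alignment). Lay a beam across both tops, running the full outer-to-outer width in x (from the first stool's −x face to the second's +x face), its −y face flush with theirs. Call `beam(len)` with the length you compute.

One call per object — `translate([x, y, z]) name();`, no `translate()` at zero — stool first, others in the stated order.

stool();
translate([1697, 0, 0]) stool();
translate([0, 0, 395]) beam(2034);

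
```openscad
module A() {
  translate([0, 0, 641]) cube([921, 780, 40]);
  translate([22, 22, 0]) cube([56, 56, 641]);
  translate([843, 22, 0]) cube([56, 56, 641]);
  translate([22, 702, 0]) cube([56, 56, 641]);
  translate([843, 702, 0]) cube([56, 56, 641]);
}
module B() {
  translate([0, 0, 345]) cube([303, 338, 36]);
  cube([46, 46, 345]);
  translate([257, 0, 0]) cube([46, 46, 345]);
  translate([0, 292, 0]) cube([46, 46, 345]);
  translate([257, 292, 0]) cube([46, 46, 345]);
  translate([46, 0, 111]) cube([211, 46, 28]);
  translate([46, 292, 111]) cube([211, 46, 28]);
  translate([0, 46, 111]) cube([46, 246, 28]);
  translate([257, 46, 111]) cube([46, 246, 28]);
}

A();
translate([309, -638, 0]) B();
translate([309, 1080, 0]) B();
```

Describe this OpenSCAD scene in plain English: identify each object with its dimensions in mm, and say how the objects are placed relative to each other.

A is a table: top 921 mm (x) × 780 mm (y), 40 mm thick, upper face at z = 681 mm, on four 56×56 mm square legs, each inset 22 mm from the nearest pair of top edges, running from z = 0 to the bottom of the top.

B is a four-legged stool. The seat is a 303×338×36 mm slab whose top surface is at z = 381 mm; four square legs, each 46×46 mm in cross-section, run from the floor (z = 0) to the underside of the seat, each flush with a corner of the seat. Four stretchers, 46 mm wide and 28 mm tall, connect adjacent legs with their undersides at z = 111 mm, each running between the inner faces of the legs it joins and aligned with the legs' outer faces on the other axis.

Two stools sit around the table at the −y, +y sides.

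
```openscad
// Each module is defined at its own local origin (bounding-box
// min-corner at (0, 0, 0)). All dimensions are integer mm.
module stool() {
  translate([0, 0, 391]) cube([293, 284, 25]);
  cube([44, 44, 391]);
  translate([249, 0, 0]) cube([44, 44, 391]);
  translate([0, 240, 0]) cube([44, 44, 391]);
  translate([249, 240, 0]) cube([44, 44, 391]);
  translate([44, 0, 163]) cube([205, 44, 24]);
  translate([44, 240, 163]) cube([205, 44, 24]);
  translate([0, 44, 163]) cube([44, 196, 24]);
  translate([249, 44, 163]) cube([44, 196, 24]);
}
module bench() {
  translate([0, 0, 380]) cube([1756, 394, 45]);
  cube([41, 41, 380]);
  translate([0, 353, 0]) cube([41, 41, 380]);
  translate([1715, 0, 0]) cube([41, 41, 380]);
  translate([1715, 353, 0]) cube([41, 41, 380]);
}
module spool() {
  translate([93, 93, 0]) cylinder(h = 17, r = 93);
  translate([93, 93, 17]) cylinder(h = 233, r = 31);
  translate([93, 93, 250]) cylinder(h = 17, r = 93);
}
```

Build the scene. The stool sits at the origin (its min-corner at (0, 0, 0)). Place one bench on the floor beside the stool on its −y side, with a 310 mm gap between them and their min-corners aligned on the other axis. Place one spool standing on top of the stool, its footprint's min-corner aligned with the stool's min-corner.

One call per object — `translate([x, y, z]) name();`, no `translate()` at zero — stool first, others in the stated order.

stool();
translate([0, -704, 0]) bench();
translate([0, 0, 416]) spool();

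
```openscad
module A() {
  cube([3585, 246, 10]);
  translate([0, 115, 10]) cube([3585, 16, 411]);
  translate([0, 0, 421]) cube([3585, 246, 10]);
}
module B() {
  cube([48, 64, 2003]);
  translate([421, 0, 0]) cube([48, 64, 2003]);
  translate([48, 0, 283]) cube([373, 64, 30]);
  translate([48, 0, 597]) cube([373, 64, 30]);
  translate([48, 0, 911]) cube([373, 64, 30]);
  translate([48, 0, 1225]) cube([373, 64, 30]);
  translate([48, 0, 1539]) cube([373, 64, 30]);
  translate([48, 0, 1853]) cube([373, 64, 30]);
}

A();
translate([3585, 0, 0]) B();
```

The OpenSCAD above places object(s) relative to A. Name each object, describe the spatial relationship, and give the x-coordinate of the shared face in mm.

A is an I-beam. B is a ladder. The ladder is against the I-beam's +x side, with their −y faces flush. The x-coordinate of the shared face is 3585 mm.

The I-beam's +x face and the ladder's −x face are both at x = 3585 mm.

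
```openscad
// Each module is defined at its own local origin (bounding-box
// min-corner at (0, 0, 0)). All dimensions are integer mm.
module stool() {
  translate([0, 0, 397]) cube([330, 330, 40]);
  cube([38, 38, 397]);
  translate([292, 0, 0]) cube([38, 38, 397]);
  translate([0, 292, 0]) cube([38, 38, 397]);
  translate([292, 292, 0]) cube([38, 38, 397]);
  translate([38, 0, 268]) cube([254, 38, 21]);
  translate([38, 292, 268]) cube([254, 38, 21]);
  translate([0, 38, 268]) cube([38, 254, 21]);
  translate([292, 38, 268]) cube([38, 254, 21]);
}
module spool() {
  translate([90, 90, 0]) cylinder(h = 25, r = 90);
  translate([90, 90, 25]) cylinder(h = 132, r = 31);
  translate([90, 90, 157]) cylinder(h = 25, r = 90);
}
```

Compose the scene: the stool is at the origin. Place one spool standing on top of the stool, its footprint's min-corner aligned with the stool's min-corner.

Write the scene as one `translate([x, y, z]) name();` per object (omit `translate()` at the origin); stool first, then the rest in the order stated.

stool();
translate([0, 0, 437]) spool();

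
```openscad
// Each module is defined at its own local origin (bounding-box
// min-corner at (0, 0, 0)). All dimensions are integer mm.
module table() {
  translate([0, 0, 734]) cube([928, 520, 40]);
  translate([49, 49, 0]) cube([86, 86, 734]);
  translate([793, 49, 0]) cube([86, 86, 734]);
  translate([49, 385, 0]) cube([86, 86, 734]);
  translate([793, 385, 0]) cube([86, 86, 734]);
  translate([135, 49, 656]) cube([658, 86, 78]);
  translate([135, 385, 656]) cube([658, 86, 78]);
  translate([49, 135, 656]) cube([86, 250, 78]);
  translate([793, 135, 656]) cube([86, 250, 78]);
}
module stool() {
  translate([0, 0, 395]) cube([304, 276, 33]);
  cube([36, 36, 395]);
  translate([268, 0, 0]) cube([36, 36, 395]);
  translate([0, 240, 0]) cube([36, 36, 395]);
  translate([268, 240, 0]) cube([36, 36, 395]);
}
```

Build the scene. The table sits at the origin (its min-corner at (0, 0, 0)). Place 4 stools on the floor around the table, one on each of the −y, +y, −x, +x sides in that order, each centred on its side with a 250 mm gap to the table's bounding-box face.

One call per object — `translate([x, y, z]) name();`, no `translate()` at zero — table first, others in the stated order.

table();
translate([312, -526, 0]) stool();
translate([312, 770, 0]) stool();
translate([-554, 122, 0]) stool();
translate([1178, 122, 0]) stool();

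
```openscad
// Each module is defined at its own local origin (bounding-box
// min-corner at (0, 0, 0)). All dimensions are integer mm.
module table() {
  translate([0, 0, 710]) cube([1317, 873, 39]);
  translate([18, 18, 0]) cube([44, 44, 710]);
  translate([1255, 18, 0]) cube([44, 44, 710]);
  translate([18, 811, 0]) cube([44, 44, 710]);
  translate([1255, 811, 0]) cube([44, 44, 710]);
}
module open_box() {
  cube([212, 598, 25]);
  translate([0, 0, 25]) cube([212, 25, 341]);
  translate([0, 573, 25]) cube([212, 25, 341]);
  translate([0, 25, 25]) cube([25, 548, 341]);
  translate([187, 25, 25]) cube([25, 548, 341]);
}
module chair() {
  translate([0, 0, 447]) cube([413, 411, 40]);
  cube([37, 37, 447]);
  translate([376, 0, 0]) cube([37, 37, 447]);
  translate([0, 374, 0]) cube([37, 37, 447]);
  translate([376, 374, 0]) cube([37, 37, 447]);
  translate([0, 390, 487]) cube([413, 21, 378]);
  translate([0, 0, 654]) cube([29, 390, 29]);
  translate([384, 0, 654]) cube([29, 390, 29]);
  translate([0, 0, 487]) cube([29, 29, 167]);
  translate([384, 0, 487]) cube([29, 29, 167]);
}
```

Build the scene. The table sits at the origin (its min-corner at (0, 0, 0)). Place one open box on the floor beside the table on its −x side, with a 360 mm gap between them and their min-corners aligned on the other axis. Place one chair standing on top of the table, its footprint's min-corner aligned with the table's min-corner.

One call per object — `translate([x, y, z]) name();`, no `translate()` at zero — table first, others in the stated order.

table();
translate([-572, 0, 0]) open_box();
translate([0, 0, 749]) chair();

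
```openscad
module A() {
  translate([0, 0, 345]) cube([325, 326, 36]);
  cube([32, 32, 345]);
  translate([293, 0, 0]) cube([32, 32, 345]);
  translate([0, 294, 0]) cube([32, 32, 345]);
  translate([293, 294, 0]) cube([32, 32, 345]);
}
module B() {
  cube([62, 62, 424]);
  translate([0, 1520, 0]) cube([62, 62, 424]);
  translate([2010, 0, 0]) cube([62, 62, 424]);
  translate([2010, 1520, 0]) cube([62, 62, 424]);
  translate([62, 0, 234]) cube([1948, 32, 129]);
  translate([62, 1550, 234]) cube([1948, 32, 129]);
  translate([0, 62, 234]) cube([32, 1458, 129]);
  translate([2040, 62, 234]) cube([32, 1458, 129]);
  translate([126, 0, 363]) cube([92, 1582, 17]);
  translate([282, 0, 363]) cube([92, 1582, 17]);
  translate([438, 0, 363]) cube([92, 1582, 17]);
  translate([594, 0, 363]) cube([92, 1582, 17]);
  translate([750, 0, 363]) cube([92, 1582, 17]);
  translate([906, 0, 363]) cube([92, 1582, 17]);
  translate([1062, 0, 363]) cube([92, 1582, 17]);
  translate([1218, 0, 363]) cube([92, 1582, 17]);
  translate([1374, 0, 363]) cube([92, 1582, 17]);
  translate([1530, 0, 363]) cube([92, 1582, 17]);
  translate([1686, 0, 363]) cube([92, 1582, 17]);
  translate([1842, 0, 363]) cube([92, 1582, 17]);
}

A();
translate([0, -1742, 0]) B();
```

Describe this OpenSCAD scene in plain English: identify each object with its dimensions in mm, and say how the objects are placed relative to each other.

A is a four-legged stool. The seat is a 325×326×36 mm slab whose top surface is at z = 381 mm; four square legs, each 32×32 mm in cross-section, run from the floor (z = 0) to the underside of the seat, each flush with a corner of the seat.

B is a bed frame 2072 mm long (x) by 1582 mm wide (y). Four 62×62 mm corner posts, 424 mm tall, at the corners of the footprint. Four rails of 32 mm thickness and 129 mm height run between adjacent posts with their undersides at z = 234 mm, their outer faces flush with the outside of the frame (the two x-running rails run between the posts' inner faces; the two y-running rails run between the posts' inner faces). 12 slats, each 92 mm wide (x) and 17 mm thick, lie across the top of the two x-running rails, running the full 1582 mm width of the frame in y; the slats are evenly spaced along x between the inner faces of the end posts with equal gaps (rounded down to the nearest mm) at the −x end and between each pair — any rounding remainder accumulates at the +x end.

The bed frame is on the floor beside the stool on its −y side.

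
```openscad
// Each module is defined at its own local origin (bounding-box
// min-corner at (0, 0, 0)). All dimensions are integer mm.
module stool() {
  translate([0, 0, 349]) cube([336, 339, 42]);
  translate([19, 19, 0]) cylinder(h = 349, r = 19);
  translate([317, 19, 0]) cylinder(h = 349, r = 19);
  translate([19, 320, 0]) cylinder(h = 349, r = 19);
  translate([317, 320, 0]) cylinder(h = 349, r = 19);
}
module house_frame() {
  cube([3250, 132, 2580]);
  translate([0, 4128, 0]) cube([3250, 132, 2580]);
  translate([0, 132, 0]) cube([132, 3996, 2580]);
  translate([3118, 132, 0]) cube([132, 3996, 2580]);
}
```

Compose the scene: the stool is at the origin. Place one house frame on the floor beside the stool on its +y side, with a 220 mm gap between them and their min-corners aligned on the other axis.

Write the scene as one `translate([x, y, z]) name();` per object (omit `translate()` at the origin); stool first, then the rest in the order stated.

stool();
translate([0, 559, 0]) house_frame();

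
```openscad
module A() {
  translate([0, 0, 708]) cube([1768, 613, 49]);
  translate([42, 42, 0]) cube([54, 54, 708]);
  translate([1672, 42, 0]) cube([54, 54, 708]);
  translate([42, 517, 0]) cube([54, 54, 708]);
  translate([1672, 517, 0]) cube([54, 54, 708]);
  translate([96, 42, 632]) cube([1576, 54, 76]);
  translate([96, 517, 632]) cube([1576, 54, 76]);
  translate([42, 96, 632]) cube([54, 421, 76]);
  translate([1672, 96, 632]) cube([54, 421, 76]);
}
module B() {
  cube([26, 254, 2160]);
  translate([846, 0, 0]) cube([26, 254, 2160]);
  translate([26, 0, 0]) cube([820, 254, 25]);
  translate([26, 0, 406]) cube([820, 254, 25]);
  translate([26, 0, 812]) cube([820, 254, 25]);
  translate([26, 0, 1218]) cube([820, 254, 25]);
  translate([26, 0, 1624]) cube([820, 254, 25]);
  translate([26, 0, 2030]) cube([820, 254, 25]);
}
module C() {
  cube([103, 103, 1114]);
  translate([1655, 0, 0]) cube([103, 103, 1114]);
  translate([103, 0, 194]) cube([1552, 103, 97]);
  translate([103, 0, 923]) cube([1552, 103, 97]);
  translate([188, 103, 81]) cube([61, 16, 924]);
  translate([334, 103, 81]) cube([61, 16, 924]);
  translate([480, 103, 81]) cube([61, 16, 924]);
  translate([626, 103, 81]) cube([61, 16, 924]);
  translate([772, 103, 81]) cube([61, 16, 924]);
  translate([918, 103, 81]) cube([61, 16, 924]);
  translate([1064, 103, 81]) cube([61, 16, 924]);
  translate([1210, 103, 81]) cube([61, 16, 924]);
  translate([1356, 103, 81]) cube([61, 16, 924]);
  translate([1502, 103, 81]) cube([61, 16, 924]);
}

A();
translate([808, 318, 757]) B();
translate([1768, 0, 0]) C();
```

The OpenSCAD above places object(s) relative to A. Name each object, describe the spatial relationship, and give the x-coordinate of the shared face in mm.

The table's +x face and the fence section's −x face are both at x = 1768 mm.

A is a table. B is a bookshelf. C is a fence section. The bookshelf is on top of the table. The fence section is against the table's +x side, with their −y faces flush. The x-coordinate of the shared face is 1768 mm.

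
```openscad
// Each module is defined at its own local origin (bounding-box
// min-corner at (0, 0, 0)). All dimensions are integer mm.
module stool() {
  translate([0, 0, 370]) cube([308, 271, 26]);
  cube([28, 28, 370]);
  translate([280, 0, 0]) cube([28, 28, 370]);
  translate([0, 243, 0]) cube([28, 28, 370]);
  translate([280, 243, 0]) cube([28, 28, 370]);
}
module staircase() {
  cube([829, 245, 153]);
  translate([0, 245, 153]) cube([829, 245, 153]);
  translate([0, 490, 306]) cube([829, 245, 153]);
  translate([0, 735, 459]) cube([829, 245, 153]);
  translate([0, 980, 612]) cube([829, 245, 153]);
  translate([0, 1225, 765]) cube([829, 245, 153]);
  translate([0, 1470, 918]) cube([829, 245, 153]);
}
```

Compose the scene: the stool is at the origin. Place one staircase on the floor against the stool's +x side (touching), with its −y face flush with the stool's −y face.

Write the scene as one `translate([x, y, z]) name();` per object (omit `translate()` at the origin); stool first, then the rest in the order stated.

stool();
translate([308, 0, 0]) staircase();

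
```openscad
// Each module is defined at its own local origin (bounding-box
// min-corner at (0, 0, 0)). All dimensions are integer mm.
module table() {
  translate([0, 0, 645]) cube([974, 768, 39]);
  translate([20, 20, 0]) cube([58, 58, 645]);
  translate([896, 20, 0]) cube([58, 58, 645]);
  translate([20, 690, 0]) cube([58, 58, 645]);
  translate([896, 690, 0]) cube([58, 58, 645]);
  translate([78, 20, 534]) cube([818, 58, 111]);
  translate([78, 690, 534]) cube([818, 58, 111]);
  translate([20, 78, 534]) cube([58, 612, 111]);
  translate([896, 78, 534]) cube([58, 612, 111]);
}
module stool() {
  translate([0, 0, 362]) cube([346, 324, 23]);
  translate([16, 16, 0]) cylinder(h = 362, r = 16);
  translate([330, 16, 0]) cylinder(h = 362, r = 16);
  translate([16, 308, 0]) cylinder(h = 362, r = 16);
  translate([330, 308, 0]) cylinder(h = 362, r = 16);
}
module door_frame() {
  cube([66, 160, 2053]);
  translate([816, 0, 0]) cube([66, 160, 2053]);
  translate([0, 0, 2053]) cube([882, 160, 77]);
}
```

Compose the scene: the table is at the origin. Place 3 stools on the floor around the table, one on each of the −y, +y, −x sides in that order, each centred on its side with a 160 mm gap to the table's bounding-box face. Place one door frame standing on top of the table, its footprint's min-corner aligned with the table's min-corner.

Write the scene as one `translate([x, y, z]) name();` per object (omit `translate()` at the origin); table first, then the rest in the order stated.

table();
translate([314, -484, 0]) stool();
translate([314, 928, 0]) stool();
translate([-506, 222, 0]) stool();
translate([0, 0, 684]) door_frame();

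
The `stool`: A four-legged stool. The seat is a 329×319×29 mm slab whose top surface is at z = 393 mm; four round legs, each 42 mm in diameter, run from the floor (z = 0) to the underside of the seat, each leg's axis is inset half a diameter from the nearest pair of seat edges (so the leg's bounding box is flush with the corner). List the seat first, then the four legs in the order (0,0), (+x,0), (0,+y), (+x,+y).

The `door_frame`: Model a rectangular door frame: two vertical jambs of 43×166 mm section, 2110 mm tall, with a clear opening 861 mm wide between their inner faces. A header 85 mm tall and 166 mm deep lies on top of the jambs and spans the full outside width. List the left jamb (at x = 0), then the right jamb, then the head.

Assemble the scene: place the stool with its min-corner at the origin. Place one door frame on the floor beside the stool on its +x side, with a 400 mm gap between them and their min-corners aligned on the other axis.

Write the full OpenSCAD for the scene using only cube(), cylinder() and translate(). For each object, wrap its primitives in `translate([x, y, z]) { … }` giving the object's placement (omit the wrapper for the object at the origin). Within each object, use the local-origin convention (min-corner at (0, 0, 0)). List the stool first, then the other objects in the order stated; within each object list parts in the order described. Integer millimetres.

translate([0, 0, 364]) cube([329, 319, 29]);
translate([21, 21, 0]) cylinder(h = 364, r = 21);
translate([308, 21, 0]) cylinder(h = 364, r = 21);
translate([21, 298, 0]) cylinder(h = 364, r = 21);
translate([308, 298, 0]) cylinder(h = 364, r = 21);
translate([729, 0, 0]) {
  cube([43, 166, 2110]);
  translate([904, 0, 0]) cube([43, 166, 2110]);
  translate([0, 0, 2110]) cube([947, 166, 85]);
}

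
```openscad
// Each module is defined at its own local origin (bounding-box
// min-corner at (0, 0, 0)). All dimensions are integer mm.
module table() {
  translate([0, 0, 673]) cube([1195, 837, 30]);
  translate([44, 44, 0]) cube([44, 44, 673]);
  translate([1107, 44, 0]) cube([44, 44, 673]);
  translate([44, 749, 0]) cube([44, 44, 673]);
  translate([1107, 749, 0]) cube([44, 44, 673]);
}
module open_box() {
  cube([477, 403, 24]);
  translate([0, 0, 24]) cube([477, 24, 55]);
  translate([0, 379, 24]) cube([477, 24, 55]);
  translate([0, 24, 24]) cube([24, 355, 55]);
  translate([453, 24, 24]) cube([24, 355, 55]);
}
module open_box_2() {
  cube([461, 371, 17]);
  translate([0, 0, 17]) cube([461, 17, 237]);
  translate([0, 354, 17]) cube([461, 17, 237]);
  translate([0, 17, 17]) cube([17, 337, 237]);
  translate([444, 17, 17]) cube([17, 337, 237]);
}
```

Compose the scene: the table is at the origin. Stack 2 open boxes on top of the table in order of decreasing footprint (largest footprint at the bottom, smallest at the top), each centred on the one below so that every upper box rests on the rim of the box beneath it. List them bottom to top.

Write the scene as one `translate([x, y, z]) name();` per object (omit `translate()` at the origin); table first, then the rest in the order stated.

table();
translate([359, 217, 703]) open_box();
translate([367, 233, 782]) open_box_2();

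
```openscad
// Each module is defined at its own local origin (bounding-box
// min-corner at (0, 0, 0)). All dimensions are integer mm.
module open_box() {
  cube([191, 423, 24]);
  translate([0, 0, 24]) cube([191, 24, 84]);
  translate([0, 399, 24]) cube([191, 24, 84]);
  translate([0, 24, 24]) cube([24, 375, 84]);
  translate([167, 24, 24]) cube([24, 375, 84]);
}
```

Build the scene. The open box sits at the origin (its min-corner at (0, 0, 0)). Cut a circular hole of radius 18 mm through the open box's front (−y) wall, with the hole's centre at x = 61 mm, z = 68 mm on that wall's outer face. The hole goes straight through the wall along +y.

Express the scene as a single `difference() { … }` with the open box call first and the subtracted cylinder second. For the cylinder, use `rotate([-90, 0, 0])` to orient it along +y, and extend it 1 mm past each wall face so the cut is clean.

difference() {
  open_box();
  translate([61, -1, 68]) rotate([-90, 0, 0]) cylinder(h = 26, r = 18);
}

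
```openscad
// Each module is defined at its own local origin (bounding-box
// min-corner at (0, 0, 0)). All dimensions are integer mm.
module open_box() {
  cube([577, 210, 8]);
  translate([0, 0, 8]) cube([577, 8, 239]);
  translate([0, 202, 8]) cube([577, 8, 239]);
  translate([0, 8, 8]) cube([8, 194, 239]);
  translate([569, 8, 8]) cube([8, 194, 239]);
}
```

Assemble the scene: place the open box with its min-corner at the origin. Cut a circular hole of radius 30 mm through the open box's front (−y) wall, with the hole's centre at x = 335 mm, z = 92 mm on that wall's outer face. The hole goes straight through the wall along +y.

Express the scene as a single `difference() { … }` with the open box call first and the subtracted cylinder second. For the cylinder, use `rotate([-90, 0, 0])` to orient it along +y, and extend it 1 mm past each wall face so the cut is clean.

difference() {
  open_box();
  translate([335, -1, 92]) rotate([-90, 0, 0]) cylinder(h = 10, r = 30);
}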